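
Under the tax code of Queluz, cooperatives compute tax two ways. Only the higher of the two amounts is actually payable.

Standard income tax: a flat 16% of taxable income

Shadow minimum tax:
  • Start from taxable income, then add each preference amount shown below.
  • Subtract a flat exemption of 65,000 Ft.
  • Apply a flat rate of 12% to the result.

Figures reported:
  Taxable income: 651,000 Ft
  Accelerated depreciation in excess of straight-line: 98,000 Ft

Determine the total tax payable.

104,160 Ft

Shadow minimum tax:
  Adjusted income: 651,000 Ft + 98,000 Ft = 749,000 Ft
  Less exemption 65,000 Ft → base 684,000 Ft
  684,000 Ft × 12% = 82,080 Ft

Standard income tax:
  651,000 Ft × 16% = 104,160 Ft

104,160 Ft > 82,080 Ft, so the standard income tax governs.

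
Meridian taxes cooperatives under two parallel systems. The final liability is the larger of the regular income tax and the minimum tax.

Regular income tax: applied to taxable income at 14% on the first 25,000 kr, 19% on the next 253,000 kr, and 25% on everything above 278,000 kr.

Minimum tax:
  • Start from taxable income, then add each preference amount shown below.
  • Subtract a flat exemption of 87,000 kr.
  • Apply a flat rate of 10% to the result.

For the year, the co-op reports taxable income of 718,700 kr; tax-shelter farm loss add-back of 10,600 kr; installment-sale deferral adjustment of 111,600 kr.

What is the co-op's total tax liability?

Regular income tax:
  25,000 kr × 14% = 3,500 kr
  253,000 kr × 19% = 48,070 kr
  440,700 kr × 25% = 110,175 kr
  → 161,745 kr

Minimum tax:
  Adjusted income: 718,700 kr + 10,600 kr + 111,600 kr = 840,900 kr
  Less exemption 87,000 kr → base 753,900 kr
  753,900 kr × 10% = 75,390 kr

161,745 kr > 75,390 kr, so the regular income tax governs.

161,745 kr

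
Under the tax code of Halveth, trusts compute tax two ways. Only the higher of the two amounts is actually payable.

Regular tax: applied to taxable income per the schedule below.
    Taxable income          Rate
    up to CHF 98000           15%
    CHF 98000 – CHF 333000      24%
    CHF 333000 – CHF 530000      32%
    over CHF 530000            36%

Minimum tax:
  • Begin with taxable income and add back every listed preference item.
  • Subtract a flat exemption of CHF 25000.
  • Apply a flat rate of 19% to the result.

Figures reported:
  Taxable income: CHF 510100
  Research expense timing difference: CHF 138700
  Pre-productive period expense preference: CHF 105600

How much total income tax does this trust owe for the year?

Regular tax:
  CHF 98000 × 15% = CHF 14700
  CHF 235000 × 24% = CHF 56400
  CHF 177100 × 32% = CHF 56672
  → CHF 127772

Minimum tax:
  Adjusted income: CHF 510100 + CHF 138700 + CHF 105600 = CHF 754400
  Less exemption CHF 25000 → base CHF 729400
  CHF 729400 × 19% = CHF 138586

CHF 138586 > CHF 127772, so the minimum tax is the binding amount.

CHF 138586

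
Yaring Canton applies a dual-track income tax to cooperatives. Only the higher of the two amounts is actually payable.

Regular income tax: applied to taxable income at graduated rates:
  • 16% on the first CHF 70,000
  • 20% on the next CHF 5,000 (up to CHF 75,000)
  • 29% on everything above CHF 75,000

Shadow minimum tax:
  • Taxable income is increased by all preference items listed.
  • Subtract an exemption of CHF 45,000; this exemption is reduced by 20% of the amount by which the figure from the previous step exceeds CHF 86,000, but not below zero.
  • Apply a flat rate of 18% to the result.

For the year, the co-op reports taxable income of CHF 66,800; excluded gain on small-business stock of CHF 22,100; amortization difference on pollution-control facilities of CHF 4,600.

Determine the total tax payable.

Regular income tax:
  CHF 66,800 × 16% = CHF 10,688

Shadow minimum tax:
  Adjusted income: CHF 66,800 + CHF 22,100 + CHF 4,600 = CHF 93,500
  Exemption: CHF 45,000 − 20% × (CHF 93,500 − CHF 86,000) = CHF 45,000 − CHF 1,500 = CHF 43,500
  Base: CHF 93,500 − CHF 43,500 = CHF 50,000
  CHF 50,000 × 18% = CHF 9,000

CHF 10,688 > CHF 9,000, so the regular income tax governs.

CHF 10,688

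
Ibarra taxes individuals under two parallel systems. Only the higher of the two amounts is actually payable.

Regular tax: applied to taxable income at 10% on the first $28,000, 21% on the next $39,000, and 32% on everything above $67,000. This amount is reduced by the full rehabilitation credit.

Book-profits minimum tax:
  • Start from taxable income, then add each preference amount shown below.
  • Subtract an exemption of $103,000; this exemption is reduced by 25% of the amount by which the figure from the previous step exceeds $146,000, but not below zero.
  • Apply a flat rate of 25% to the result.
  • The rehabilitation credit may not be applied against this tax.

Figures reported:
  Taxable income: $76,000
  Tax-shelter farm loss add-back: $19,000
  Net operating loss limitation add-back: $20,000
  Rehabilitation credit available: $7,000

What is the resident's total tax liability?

Regular tax:
  $28,000 × 10% = $2,800
  $39,000 × 21% = $8,190
  $9,000 × 32% = $2,880
  → $13,870
  Less rehabilitation credit $7,000 → $6,870

Book-profits minimum tax:
  Adjusted income: $76,000 + $19,000 + $20,000 = $115,000
  Exemption: $115,000 ≤ $146,000, so full $103,000 applies
  Base: $115,000 − $103,000 = $12,000
  $12,000 × 25% = $3,000

$6,870 > $3,000, so the regular tax governs.

$6,870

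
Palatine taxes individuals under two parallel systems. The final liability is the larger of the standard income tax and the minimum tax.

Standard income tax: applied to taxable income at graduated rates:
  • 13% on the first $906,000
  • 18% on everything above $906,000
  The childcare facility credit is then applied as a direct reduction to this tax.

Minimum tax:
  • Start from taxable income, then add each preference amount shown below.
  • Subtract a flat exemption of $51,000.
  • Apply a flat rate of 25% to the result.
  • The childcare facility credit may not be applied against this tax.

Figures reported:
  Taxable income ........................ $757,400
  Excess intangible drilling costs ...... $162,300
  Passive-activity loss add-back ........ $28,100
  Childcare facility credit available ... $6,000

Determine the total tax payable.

$224,200

Standard income tax:
  $757,400 × 13% = $98,462
  Less childcare facility credit $6,000 → $92,462

Minimum tax:
  Adjusted income: $757,400 + $162,300 + $28,100 = $947,800
  Less exemption $51,000 → base $896,800
  $896,800 × 25% = $224,200

$224,200 > $92,462, so the minimum tax is the binding amount.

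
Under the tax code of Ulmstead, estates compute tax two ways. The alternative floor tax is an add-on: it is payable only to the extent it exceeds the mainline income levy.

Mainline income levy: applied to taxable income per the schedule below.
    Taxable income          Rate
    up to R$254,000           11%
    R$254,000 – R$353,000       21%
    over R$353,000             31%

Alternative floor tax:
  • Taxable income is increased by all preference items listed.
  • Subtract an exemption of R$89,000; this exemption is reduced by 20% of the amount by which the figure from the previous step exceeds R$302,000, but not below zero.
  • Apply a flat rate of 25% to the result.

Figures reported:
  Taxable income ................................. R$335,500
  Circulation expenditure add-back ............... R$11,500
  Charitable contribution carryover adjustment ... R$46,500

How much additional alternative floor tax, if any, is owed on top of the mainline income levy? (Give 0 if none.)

Alternative floor tax:
  Adjusted income: R$335,500 + R$11,500 + R$46,500 = R$393,500
  Exemption: R$89,000 − 20% × (R$393,500 − R$302,000) = R$89,000 − R$18,300 = R$70,700
  Base: R$393,500 − R$70,700 = R$322,800
  R$322,800 × 25% = R$80,700

Mainline income levy:
  R$254,000 × 11% = R$27,940
  R$81,500 × 21% = R$17,115
  → R$45,055

Excess of alternative floor tax over mainline income levy: R$80,700 − R$45,055 = R$35,645.

R$35,645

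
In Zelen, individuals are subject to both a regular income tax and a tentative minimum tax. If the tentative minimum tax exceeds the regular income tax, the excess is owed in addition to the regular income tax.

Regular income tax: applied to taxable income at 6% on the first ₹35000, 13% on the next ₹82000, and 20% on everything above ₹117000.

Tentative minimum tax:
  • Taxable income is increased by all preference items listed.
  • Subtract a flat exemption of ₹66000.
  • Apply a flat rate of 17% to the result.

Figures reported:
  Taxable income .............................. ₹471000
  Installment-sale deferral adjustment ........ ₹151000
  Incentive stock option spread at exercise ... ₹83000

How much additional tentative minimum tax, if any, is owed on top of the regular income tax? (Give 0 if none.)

Tentative minimum tax:
  Adjusted income: ₹471000 + ₹151000 + ₹83000 = ₹705000
  Less exemption ₹66000 → base ₹639000
  ₹639000 × 17% = ₹108630

Regular income tax:
  ₹35000 × 6% = ₹2100
  ₹82000 × 13% = ₹10660
  ₹354000 × 20% = ₹70800
  → ₹83560

Excess of tentative minimum tax over regular income tax: ₹108630 − ₹83560 = ₹25070.

₹25070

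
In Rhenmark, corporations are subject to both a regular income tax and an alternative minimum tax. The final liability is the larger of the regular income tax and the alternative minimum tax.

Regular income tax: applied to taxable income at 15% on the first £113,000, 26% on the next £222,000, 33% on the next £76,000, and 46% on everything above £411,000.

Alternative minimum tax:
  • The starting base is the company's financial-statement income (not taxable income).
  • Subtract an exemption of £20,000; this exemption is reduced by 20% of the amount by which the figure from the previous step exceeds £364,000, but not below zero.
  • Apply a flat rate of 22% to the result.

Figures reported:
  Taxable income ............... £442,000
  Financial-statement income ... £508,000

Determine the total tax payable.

£114,010

Alternative minimum tax:
  Base (financial-statement income): £508,000
  Exemption: 20% × (£508,000 − £364,000) = £28,800 ≥ £20,000, so the exemption is fully phased out
  Base: £508,000 − £0 = £508,000
  £508,000 × 22% = £111,760

Regular income tax:
  £113,000 × 15% = £16,950
  £222,000 × 26% = £57,720
  £76,000 × 33% = £25,080
  £31,000 × 46% = £14,260
  → £114,010

£114,010 > £111,760, so the regular income tax governs.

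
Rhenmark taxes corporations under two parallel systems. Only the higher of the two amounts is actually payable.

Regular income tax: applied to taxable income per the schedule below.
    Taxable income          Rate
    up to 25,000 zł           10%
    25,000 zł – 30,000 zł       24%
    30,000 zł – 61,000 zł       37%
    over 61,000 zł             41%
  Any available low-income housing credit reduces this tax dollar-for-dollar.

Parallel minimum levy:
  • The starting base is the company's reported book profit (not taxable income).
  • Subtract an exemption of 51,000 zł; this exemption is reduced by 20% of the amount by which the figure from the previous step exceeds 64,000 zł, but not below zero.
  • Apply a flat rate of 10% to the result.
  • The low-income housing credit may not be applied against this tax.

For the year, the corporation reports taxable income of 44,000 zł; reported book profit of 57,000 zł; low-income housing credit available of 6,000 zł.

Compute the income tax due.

2,880 zł

Parallel minimum levy:
  Base (reported book profit): 57,000 zł
  Exemption: 57,000 zł ≤ 64,000 zł, so full 51,000 zł applies
  Base: 57,000 zł − 51,000 zł = 6,000 zł
  6,000 zł × 10% = 600 zł

Regular income tax:
  25,000 zł × 10% = 2,500 zł
  5,000 zł × 24% = 1,200 zł
  14,000 zł × 37% = 5,180 zł
  → 8,880 zł
  Less low-income housing credit 6,000 zł → 2,880 zł

2,880 zł > 600 zł, so the regular income tax governs.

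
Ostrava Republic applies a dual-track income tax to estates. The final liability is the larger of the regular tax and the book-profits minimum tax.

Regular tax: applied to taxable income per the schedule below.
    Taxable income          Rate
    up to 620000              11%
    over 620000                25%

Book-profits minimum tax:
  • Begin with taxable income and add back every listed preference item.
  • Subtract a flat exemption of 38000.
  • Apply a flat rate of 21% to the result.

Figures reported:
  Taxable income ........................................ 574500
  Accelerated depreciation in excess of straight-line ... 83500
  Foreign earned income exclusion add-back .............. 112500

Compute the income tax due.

153825

Regular tax:
  574500 × 11% = 63195

Book-profits minimum tax:
  Adjusted income: 574500 + 83500 + 112500 = 770500
  Less exemption 38000 → base 732500
  732500 × 21% = 153825

153825 > 63195, so the book-profits minimum tax is the binding amount.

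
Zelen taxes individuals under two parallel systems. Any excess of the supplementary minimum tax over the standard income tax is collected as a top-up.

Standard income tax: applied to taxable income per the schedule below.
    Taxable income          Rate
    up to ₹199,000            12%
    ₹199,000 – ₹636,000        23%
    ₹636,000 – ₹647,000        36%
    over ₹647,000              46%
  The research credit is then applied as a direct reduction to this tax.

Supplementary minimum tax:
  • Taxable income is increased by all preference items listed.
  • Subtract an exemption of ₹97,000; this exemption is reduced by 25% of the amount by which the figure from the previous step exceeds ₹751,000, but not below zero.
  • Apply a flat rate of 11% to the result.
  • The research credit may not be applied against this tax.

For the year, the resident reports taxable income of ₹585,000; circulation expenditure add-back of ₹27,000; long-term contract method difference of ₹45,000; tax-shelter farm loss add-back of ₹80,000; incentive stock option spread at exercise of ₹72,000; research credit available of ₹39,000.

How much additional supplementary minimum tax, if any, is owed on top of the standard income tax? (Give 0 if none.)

₹6,255

Standard income tax:
  ₹199,000 × 12% = ₹23,880
  ₹386,000 × 23% = ₹88,780
  → ₹112,660
  Less research credit ₹39,000 → ₹73,660

Supplementary minimum tax:
  Adjusted income: ₹585,000 + ₹27,000 + ₹45,000 + ₹80,000 + ₹72,000 = ₹809,000
  Exemption: ₹97,000 − 25% × (₹809,000 − ₹751,000) = ₹97,000 − ₹14,500 = ₹82,500
  Base: ₹809,000 − ₹82,500 = ₹726,500
  ₹726,500 × 11% = ₹79,915

Excess of supplementary minimum tax over standard income tax: ₹79,915 − ₹73,660 = ₹6,255.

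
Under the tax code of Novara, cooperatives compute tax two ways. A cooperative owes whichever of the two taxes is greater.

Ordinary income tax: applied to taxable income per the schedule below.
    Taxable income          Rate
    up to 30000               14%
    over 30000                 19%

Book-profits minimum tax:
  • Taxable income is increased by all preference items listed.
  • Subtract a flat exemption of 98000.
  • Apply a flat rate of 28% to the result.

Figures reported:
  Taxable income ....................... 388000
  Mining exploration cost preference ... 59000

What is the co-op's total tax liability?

Ordinary income tax:
  30000 × 14% = 4200
  358000 × 19% = 68020
  → 72220

Book-profits minimum tax:
  Adjusted income: 388000 + 59000 = 447000
  Less exemption 98000 → base 349000
  349000 × 28% = 97720

97720 > 72220, so the book-profits minimum tax is the binding amount.

97720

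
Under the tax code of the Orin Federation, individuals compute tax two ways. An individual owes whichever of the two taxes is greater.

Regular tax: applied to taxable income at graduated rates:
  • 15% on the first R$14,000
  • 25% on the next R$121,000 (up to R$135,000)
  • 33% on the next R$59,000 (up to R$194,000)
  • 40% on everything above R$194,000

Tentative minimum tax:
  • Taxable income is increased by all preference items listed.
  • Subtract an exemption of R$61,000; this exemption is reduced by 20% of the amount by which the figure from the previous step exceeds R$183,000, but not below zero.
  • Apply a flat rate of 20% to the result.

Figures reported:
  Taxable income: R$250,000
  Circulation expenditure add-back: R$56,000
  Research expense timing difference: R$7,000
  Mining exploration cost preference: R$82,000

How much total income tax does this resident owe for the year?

Regular tax:
  R$14,000 × 15% = R$2,100
  R$121,000 × 25% = R$30,250
  R$59,000 × 33% = R$19,470
  R$56,000 × 40% = R$22,400
  → R$74,220

Tentative minimum tax:
  Adjusted income: R$250,000 + R$56,000 + R$7,000 + R$82,000 = R$395,000
  Exemption: R$61,000 − 20% × (R$395,000 − R$183,000) = R$61,000 − R$42,400 = R$18,600
  Base: R$395,000 − R$18,600 = R$376,400
  R$376,400 × 20% = R$75,280

R$75,280 > R$74,220, so the tentative minimum tax is the binding amount.

R$75,280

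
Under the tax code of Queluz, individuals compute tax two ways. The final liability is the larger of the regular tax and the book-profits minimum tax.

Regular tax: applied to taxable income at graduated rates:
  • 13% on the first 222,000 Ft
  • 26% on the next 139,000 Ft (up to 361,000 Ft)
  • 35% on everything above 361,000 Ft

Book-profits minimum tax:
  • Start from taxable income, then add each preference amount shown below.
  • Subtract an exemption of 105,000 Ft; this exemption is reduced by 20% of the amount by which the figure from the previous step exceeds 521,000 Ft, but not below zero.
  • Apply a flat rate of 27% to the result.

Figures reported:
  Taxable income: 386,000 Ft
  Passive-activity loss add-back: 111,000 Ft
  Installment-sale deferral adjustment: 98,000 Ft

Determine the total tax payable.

Regular tax:
  222,000 Ft × 13% = 28,860 Ft
  139,000 Ft × 26% = 36,140 Ft
  25,000 Ft × 35% = 8,750 Ft
  → 73,750 Ft

Book-profits minimum tax:
  Adjusted income: 386,000 Ft + 111,000 Ft + 98,000 Ft = 595,000 Ft
  Exemption: 105,000 Ft − 20% × (595,000 Ft − 521,000 Ft) = 105,000 Ft − 14,800 Ft = 90,200 Ft
  Base: 595,000 Ft − 90,200 Ft = 504,800 Ft
  504,800 Ft × 27% = 136,296 Ft

136,296 Ft > 73,750 Ft, so the book-profits minimum tax is the binding amount.

136,296 Ft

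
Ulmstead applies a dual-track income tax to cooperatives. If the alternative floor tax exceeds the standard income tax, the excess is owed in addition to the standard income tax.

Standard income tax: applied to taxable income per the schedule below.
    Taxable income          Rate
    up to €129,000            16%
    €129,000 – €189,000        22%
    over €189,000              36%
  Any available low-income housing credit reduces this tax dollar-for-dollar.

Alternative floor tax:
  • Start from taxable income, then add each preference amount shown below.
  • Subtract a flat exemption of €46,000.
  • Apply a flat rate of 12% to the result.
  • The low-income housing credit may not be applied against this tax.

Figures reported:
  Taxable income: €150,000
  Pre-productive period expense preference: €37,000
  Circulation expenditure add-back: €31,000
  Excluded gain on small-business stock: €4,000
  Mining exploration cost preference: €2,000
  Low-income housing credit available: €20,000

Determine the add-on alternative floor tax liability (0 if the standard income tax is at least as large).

€16,100

Alternative floor tax:
  Adjusted income: €150,000 + €37,000 + €31,000 + €4,000 + €2,000 = €224,000
  Less exemption €46,000 → base €178,000
  €178,000 × 12% = €21,360

Standard income tax:
  €129,000 × 16% = €20,640
  €21,000 × 22% = €4,620
  → €25,260
  Less low-income housing credit €20,000 → €5,260

Excess of alternative floor tax over standard income tax: €21,360 − €5,260 = €16,100.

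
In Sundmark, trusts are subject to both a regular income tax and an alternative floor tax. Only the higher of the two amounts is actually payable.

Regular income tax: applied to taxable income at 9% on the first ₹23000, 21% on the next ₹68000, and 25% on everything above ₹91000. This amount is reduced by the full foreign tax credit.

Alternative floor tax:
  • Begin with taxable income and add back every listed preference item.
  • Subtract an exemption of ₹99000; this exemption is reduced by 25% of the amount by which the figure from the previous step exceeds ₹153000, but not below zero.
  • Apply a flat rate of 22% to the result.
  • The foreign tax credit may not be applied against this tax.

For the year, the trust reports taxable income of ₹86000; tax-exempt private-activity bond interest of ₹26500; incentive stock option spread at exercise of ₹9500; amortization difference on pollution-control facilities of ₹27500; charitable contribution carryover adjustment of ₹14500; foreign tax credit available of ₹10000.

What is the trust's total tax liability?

₹14905

Alternative floor tax:
  Adjusted income: ₹86000 + ₹26500 + ₹9500 + ₹27500 + ₹14500 = ₹164000
  Exemption: ₹99000 − 25% × (₹164000 − ₹153000) = ₹99000 − ₹2750 = ₹96250
  Base: ₹164000 − ₹96250 = ₹67750
  ₹67750 × 22% = ₹14905

Regular income tax:
  ₹23000 × 9% = ₹2070
  ₹63000 × 21% = ₹13230
  → ₹15300
  Less foreign tax credit ₹10000 → ₹5300

₹14905 > ₹5300, so the alternative floor tax is the binding amount.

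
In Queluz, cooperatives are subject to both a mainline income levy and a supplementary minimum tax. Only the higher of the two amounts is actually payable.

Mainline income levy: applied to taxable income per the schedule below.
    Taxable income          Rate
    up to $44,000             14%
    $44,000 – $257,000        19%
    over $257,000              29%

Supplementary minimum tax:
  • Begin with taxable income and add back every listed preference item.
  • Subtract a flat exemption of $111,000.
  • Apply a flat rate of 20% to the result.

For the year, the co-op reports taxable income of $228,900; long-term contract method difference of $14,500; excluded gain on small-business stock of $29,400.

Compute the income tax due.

Supplementary minimum tax:
  Adjusted income: $228,900 + $14,500 + $29,400 = $272,800
  Less exemption $111,000 → base $161,800
  $161,800 × 20% = $32,360

Mainline income levy:
  $44,000 × 14% = $6,160
  $184,900 × 19% = $35,131
  → $41,291

$41,291 > $32,360, so the mainline income levy governs.

$41,291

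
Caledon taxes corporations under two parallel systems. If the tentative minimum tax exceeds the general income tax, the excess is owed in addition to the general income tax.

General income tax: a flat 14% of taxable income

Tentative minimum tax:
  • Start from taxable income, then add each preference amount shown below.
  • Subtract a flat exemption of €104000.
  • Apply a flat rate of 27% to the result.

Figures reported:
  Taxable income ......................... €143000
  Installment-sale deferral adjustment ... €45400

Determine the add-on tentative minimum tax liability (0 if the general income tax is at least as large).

Tentative minimum tax:
  Adjusted income: €143000 + €45400 = €188400
  Less exemption €104000 → base €84400
  €84400 × 27% = €22788

General income tax:
  €143000 × 14% = €20020

Excess of tentative minimum tax over general income tax: €22788 − €20020 = €2768.

€2768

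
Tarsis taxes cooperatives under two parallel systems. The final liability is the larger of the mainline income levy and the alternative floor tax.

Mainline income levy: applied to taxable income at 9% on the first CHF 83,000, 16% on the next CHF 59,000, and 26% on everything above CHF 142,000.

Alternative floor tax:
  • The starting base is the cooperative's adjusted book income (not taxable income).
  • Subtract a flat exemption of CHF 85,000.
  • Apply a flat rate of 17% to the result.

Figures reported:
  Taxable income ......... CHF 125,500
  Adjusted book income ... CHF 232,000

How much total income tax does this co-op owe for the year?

Alternative floor tax:
  Base (adjusted book income): CHF 232,000
  Less exemption CHF 85,000 → base CHF 147,000
  CHF 147,000 × 17% = CHF 24,990

Mainline income levy:
  CHF 83,000 × 9% = CHF 7,470
  CHF 42,500 × 16% = CHF 6,800
  → CHF 14,270

CHF 24,990 > CHF 14,270, so the alternative floor tax is the binding amount.

CHF 24,990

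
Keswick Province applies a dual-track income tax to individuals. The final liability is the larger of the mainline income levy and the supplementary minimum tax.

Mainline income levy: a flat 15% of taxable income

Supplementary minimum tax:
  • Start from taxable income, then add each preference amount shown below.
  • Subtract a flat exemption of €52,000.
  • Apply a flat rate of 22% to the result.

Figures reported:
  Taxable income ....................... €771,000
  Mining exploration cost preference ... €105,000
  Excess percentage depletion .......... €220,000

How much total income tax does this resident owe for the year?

€229,680

Supplementary minimum tax:
  Adjusted income: €771,000 + €105,000 + €220,000 = €1,096,000
  Less exemption €52,000 → base €1,044,000
  €1,044,000 × 22% = €229,680

Mainline income levy:
  €771,000 × 15% = €115,650

€229,680 > €115,650, so the supplementary minimum tax is the binding amount.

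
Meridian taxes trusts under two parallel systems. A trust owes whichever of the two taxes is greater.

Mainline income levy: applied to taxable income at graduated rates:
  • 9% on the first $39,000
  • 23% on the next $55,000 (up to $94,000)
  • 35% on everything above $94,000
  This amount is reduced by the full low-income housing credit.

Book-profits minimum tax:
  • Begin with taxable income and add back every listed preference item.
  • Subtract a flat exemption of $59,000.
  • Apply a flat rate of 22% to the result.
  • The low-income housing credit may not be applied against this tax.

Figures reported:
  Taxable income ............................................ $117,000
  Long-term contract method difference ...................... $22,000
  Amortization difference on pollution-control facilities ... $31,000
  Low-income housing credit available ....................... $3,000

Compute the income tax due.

Book-profits minimum tax:
  Adjusted income: $117,000 + $22,000 + $31,000 = $170,000
  Less exemption $59,000 → base $111,000
  $111,000 × 22% = $24,420

Mainline income levy:
  $39,000 × 9% = $3,510
  $55,000 × 23% = $12,650
  $23,000 × 35% = $8,050
  → $24,210
  Less low-income housing credit $3,000 → $21,210

$24,420 > $21,210, so the book-profits minimum tax is the binding amount.

$24,420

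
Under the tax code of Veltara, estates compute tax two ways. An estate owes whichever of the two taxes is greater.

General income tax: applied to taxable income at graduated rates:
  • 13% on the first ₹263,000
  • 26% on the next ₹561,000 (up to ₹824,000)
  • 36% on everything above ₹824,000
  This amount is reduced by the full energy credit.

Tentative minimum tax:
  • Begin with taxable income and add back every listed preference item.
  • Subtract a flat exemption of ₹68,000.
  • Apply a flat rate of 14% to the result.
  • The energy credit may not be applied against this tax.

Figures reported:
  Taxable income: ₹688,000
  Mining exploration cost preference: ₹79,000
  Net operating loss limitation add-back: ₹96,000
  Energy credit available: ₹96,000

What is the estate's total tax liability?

₹111,300

General income tax:
  ₹263,000 × 13% = ₹34,190
  ₹425,000 × 26% = ₹110,500
  → ₹144,690
  Less energy credit ₹96,000 → ₹48,690

Tentative minimum tax:
  Adjusted income: ₹688,000 + ₹79,000 + ₹96,000 = ₹863,000
  Less exemption ₹68,000 → base ₹795,000
  ₹795,000 × 14% = ₹111,300

₹111,300 > ₹48,690, so the tentative minimum tax is the binding amount.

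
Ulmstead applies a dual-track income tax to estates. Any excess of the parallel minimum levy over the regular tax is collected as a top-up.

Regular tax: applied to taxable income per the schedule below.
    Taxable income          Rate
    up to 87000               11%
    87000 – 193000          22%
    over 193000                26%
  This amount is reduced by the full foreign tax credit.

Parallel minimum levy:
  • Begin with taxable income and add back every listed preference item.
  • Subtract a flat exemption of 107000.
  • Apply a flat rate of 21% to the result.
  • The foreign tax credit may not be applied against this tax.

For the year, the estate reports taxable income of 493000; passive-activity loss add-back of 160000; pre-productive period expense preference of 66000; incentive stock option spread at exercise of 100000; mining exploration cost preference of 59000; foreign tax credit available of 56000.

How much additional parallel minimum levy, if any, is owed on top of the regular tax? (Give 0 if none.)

107020

Regular tax:
  87000 × 11% = 9570
  106000 × 22% = 23320
  300000 × 26% = 78000
  → 110890
  Less foreign tax credit 56000 → 54890

Parallel minimum levy:
  Adjusted income: 493000 + 160000 + 66000 + 100000 + 59000 = 878000
  Less exemption 107000 → base 771000
  771000 × 21% = 161910

Excess of parallel minimum levy over regular tax: 161910 − 54890 = 107020.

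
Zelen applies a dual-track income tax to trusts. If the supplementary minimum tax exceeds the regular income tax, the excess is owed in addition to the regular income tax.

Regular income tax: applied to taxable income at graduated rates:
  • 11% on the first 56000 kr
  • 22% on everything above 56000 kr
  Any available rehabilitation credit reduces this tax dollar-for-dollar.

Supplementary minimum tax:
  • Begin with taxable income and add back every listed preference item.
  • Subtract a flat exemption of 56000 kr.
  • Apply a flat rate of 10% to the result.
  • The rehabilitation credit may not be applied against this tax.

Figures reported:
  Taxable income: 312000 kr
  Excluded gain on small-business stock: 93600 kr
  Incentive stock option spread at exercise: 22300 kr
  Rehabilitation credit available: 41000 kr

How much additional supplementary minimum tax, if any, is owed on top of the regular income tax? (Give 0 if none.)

15710 kr

Supplementary minimum tax:
  Adjusted income: 312000 kr + 93600 kr + 22300 kr = 427900 kr
  Less exemption 56000 kr → base 371900 kr
  371900 kr × 10% = 37190 kr

Regular income tax:
  56000 kr × 11% = 6160 kr
  256000 kr × 22% = 56320 kr
  → 62480 kr
  Less rehabilitation credit 41000 kr → 21480 kr

Excess of supplementary minimum tax over regular income tax: 37190 kr − 21480 kr = 15710 kr.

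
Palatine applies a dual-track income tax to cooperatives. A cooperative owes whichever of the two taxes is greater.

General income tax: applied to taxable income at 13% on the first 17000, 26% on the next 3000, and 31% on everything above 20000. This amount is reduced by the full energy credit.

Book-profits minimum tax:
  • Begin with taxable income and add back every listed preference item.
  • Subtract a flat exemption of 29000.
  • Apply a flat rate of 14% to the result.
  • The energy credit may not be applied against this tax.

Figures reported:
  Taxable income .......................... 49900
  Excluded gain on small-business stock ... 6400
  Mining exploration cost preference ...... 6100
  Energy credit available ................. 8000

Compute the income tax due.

4676

Book-profits minimum tax:
  Adjusted income: 49900 + 6400 + 6100 = 62400
  Less exemption 29000 → base 33400
  33400 × 14% = 4676

General income tax:
  17000 × 13% = 2210
  3000 × 26% = 780
  29900 × 31% = 9269
  → 12259
  Less energy credit 8000 → 4259

4676 > 4259, so the book-profits minimum tax is the binding amount.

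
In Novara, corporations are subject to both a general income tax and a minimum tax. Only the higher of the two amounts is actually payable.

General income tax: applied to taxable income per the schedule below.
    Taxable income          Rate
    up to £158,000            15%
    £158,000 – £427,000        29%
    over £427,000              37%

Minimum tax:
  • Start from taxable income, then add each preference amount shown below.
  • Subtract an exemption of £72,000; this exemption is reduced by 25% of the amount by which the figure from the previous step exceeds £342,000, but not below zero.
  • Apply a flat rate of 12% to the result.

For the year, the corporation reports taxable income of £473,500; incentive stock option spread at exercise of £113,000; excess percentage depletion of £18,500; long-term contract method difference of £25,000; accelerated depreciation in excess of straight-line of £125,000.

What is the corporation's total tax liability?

General income tax:
  £158,000 × 15% = £23,700
  £269,000 × 29% = £78,010
  £46,500 × 37% = £17,205
  → £118,915

Minimum tax:
  Adjusted income: £473,500 + £113,000 + £18,500 + £25,000 + £125,000 = £755,000
  Exemption: 25% × (£755,000 − £342,000) = £103,250 ≥ £72,000, so the exemption is fully phased out
  Base: £755,000 − £0 = £755,000
  £755,000 × 12% = £90,600

£118,915 > £90,600, so the general income tax governs.

£118,915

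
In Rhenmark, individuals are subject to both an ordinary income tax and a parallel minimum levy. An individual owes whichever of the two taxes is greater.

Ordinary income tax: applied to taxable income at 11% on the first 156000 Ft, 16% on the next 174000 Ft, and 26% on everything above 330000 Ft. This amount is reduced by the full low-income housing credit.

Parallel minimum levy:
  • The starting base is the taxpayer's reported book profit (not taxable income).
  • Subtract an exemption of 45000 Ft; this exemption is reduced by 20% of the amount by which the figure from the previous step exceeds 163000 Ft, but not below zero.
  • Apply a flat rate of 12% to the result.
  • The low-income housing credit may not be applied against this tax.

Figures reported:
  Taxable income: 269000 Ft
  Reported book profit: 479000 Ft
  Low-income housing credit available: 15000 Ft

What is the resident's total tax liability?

Parallel minimum levy:
  Base (reported book profit): 479000 Ft
  Exemption: 20% × (479000 Ft − 163000 Ft) = 63200 Ft ≥ 45000 Ft, so the exemption is fully phased out
  Base: 479000 Ft − 0 Ft = 479000 Ft
  479000 Ft × 12% = 57480 Ft

Ordinary income tax:
  156000 Ft × 11% = 17160 Ft
  113000 Ft × 16% = 18080 Ft
  → 35240 Ft
  Less low-income housing credit 15000 Ft → 20240 Ft

57480 Ft > 20240 Ft, so the parallel minimum levy is the binding amount.

57480 Ft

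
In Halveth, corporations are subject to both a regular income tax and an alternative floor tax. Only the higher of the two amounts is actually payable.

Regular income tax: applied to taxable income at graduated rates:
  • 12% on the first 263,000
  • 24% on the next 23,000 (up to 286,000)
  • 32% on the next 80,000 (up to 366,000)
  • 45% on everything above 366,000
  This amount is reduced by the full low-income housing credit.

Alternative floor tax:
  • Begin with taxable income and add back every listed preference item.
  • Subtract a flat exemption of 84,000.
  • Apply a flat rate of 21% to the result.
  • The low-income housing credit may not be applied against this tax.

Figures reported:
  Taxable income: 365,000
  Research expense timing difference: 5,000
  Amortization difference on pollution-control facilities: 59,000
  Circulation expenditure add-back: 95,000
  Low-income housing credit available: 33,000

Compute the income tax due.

Alternative floor tax:
  Adjusted income: 365,000 + 5,000 + 59,000 + 95,000 = 524,000
  Less exemption 84,000 → base 440,000
  440,000 × 21% = 92,400

Regular income tax:
  263,000 × 12% = 31,560
  23,000 × 24% = 5,520
  79,000 × 32% = 25,280
  → 62,360
  Less low-income housing credit 33,000 → 29,360

92,400 > 29,360, so the alternative floor tax is the binding amount.

92,400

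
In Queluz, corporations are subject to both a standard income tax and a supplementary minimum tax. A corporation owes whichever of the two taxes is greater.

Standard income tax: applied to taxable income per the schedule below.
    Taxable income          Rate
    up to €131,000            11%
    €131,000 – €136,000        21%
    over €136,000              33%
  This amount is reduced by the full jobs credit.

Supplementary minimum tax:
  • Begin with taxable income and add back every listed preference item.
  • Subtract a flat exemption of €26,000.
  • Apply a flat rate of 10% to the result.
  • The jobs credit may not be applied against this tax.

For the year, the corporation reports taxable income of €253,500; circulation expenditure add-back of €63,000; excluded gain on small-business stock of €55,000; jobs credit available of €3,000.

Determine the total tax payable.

Standard income tax:
  €131,000 × 11% = €14,410
  €5,000 × 21% = €1,050
  €117,500 × 33% = €38,775
  → €54,235
  Less jobs credit €3,000 → €51,235

Supplementary minimum tax:
  Adjusted income: €253,500 + €63,000 + €55,000 = €371,500
  Less exemption €26,000 → base €345,500
  €345,500 × 10% = €34,550

€51,235 > €34,550, so the standard income tax governs.

€51,235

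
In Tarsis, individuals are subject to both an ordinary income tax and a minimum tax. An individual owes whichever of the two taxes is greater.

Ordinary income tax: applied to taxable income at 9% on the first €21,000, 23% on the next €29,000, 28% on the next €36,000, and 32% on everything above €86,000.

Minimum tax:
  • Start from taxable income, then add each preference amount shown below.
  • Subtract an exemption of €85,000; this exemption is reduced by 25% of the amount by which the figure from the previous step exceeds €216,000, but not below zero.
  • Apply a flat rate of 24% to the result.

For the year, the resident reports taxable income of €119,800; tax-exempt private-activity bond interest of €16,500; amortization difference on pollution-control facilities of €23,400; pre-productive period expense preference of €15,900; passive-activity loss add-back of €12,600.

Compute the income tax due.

Minimum tax:
  Adjusted income: €119,800 + €16,500 + €23,400 + €15,900 + €12,600 = €188,200
  Exemption: €188,200 ≤ €216,000, so full €85,000 applies
  Base: €188,200 − €85,000 = €103,200
  €103,200 × 24% = €24,768

Ordinary income tax:
  €21,000 × 9% = €1,890
  €29,000 × 23% = €6,670
  €36,000 × 28% = €10,080
  €33,800 × 32% = €10,816
  → €29,456

€29,456 > €24,768, so the ordinary income tax governs.

€29,456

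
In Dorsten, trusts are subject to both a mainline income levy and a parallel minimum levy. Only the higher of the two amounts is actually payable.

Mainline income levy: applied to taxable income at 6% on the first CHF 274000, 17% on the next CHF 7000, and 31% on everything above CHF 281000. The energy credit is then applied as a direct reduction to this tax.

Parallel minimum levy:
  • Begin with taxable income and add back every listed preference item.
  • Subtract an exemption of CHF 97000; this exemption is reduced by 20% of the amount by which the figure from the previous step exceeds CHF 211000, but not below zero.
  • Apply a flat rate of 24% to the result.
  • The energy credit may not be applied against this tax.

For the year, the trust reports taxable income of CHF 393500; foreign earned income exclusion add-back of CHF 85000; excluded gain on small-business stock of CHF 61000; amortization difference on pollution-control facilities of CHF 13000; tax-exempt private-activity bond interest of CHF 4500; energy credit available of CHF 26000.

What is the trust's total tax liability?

CHF 127008

Mainline income levy:
  CHF 274000 × 6% = CHF 16440
  CHF 7000 × 17% = CHF 1190
  CHF 112500 × 31% = CHF 34875
  → CHF 52505
  Less energy credit CHF 26000 → CHF 26505

Parallel minimum levy:
  Adjusted income: CHF 393500 + CHF 85000 + CHF 61000 + CHF 13000 + CHF 4500 = CHF 557000
  Exemption: CHF 97000 − 20% × (CHF 557000 − CHF 211000) = CHF 97000 − CHF 69200 = CHF 27800
  Base: CHF 557000 − CHF 27800 = CHF 529200
  CHF 529200 × 24% = CHF 127008

CHF 127008 > CHF 26505, so the parallel minimum levy is the binding amount.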